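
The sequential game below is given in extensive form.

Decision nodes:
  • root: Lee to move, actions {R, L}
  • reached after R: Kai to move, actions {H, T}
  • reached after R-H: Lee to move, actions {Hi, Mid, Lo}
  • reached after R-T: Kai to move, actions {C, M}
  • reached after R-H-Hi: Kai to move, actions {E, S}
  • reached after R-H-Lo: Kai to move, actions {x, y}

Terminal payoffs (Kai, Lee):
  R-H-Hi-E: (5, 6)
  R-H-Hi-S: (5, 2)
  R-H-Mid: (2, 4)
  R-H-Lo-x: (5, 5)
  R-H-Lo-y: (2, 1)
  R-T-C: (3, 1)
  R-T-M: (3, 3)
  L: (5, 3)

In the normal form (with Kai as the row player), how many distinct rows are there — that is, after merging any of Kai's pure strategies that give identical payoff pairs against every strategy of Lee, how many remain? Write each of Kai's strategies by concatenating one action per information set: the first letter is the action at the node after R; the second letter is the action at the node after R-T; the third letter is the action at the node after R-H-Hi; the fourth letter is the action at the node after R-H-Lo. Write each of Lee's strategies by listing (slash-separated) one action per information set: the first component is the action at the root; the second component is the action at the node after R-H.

Kai has 16 pure strategies: HCEx, HCEy, HCSx, HCSy, HMEx, HMEy, HMSx, HMSy, TCEx, TCEy, TCSx, TCSy, TMEx, TMEy, TMSx, TMSy. Columns: R/Hi, R/Mid, R/Lo, L/Hi, L/Mid, L/Lo.
{HCEx, HMEx} → row (5,6) (2,4) (5,5) (5,3) (5,3) (5,3)
{HCEy, HMEy} → row (5,6) (2,4) (2,1) (5,3) (5,3) (5,3)
{HCSx, HMSx} → row (5,2) (2,4) (5,5) (5,3) (5,3) (5,3)
{HCSy, HMSy} → row (5,2) (2,4) (2,1) (5,3) (5,3) (5,3)
{TCEx, TCEy, TCSx, TCSy} → row (3,1) (3,1) (3,1) (5,3) (5,3) (5,3)
{TMEx, TMEy, TMSx, TMSy} → row (3,3) (3,3) (3,3) (5,3) (5,3) (5,3)
That's 6 distinct rows out of 16 strategies.

6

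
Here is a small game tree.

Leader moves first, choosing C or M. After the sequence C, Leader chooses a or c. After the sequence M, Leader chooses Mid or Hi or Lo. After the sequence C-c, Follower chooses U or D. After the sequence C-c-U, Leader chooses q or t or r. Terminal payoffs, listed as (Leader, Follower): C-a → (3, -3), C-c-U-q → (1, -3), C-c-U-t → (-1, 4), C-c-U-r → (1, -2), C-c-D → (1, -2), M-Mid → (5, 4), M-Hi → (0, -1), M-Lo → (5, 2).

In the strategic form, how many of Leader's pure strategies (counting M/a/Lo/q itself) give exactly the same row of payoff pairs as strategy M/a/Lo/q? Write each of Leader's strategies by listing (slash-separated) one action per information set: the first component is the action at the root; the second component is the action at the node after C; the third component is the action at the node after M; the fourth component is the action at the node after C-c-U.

6

Row for M/a/Lo/q (columns U, D): (5,2) (5,2).
Under M/a/Lo/q, Leader's choice at the node after C and at the node after C-c-U can never be reached regardless of what Follower does, so varying those choices leaves every outcome unchanged.
Holding the reachable choices fixed and varying the unreachable ones freely already gives 2 × 3 = 6 equivalent strategies.
No other strategy reproduces this row, so those 6 are the full class: M/a/Lo/q, M/a/Lo/t, M/a/Lo/r, M/c/Lo/q, M/c/Lo/t, M/c/Lo/r.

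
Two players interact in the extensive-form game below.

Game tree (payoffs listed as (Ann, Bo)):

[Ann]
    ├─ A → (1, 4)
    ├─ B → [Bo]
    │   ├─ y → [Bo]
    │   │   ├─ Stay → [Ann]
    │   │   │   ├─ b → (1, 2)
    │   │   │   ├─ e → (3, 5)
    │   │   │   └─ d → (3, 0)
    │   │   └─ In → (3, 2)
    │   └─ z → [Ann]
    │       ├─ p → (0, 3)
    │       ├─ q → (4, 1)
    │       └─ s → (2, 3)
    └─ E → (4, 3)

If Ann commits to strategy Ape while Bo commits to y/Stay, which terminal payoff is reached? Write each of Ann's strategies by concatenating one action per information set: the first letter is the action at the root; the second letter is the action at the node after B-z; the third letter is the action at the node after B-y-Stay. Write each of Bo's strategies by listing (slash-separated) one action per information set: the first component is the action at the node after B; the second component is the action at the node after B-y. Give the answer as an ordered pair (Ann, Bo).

(1, 4)

Trace the play path from the root:
  Ann plays A
→ terminal payoff (1, 4).
(Ann's choice at the node after B-z is never reached on this path, so it doesn't affect the outcome.)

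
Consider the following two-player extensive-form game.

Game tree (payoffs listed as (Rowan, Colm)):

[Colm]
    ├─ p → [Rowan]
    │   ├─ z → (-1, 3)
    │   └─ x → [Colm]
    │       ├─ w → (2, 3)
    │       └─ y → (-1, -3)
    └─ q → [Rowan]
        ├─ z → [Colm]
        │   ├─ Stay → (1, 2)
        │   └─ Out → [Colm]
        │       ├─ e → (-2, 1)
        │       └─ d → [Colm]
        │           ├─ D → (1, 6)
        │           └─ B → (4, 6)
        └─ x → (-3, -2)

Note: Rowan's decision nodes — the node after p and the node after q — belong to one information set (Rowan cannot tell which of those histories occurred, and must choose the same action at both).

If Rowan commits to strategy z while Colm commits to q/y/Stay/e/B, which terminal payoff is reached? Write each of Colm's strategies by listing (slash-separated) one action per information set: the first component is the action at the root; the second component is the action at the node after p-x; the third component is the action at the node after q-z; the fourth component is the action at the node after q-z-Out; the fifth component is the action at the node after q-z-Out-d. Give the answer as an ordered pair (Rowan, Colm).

Trace the play path from the root:
  Colm plays q
  Rowan plays z at [q]
  Colm plays Stay at [q-z]
→ terminal payoff (1, 2).
(Colm's choice at the node after p-x is never reached on this path, so it doesn't affect the outcome.)

(1, 2)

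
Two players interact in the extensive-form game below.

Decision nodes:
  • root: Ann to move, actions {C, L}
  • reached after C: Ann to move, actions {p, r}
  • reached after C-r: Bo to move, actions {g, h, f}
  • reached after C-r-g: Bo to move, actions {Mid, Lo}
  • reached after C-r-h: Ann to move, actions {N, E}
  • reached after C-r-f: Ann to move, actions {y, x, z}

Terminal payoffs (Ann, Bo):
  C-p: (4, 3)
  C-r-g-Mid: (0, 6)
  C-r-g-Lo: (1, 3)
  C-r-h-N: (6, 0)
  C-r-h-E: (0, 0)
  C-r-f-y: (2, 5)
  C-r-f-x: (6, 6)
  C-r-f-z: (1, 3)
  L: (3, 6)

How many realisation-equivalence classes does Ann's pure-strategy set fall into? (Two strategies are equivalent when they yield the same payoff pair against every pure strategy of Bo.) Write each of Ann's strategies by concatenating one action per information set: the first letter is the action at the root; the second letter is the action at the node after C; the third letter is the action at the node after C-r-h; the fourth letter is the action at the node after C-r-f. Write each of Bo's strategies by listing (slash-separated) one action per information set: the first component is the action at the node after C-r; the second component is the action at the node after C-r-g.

Ann has 24 pure strategies: CpNy, CpNx, CpNz, CpEy, CpEx, CpEz, CrNy, CrNx, CrNz, CrEy, CrEx, CrEz, LpNy, LpNx, LpNz, LpEy, LpEx, LpEz, LrNy, LrNx, LrNz, LrEy, LrEx, LrEz. Columns: g/Mid, g/Lo, h/Mid, h/Lo, f/Mid, f/Lo.
{CpNy, CpNx, CpNz, CpEy, CpEx, CpEz} → row (4,3) (4,3) (4,3) (4,3) (4,3) (4,3)
{CrNy} → row (0,6) (1,3) (6,0) (6,0) (2,5) (2,5)
{CrNx} → row (0,6) (1,3) (6,0) (6,0) (6,6) (6,6)
{CrNz} → row (0,6) (1,3) (6,0) (6,0) (1,3) (1,3)
{CrEy} → row (0,6) (1,3) (0,0) (0,0) (2,5) (2,5)
{CrEx} → row (0,6) (1,3) (0,0) (0,0) (6,6) (6,6)
{CrEz} → row (0,6) (1,3) (0,0) (0,0) (1,3) (1,3)
{LpNy, LpNx, LpNz, LpEy, LpEx, LpEz, LrNy, LrNx, LrNz, LrEy, LrEx, LrEz} → row (3,6) (3,6) (3,6) (3,6) (3,6) (3,6)
That's 8 distinct rows out of 24 strategies.

8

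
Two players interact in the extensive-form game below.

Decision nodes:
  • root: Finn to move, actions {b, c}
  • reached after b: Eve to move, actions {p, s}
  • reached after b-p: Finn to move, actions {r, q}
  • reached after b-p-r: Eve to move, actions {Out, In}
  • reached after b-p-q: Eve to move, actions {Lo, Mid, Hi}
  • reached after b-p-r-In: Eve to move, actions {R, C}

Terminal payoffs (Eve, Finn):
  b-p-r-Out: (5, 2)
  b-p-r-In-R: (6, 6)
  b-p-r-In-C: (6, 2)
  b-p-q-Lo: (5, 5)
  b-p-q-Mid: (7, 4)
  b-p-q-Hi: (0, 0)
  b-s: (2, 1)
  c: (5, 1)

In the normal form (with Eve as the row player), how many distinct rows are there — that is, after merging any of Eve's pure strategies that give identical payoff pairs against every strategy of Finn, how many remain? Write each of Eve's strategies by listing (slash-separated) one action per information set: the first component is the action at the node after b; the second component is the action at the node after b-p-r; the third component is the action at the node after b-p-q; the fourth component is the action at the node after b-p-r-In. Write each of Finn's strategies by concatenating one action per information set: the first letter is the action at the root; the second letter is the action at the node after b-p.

10

Eve has 24 pure strategies: p/Out/Lo/R, p/Out/Lo/C, p/Out/Mid/R, p/Out/Mid/C, p/Out/Hi/R, p/Out/Hi/C, p/In/Lo/R, p/In/Lo/C, p/In/Mid/R, p/In/Mid/C, p/In/Hi/R, p/In/Hi/C, s/Out/Lo/R, s/Out/Lo/C, s/Out/Mid/R, s/Out/Mid/C, s/Out/Hi/R, s/Out/Hi/C, s/In/Lo/R, s/In/Lo/C, s/In/Mid/R, s/In/Mid/C, s/In/Hi/R, s/In/Hi/C. Columns: br, bq, cr, cq.
{p/Out/Lo/R, p/Out/Lo/C} → row (5,2) (5,5) (5,1) (5,1)
{p/Out/Mid/R, p/Out/Mid/C} → row (5,2) (7,4) (5,1) (5,1)
{p/Out/Hi/R, p/Out/Hi/C} → row (5,2) (0,0) (5,1) (5,1)
{p/In/Lo/R} → row (6,6) (5,5) (5,1) (5,1)
{p/In/Lo/C} → row (6,2) (5,5) (5,1) (5,1)
{p/In/Mid/R} → row (6,6) (7,4) (5,1) (5,1)
{p/In/Mid/C} → row (6,2) (7,4) (5,1) (5,1)
{p/In/Hi/R} → row (6,6) (0,0) (5,1) (5,1)
{p/In/Hi/C} → row (6,2) (0,0) (5,1) (5,1)
{s/Out/Lo/R, s/Out/Lo/C, s/Out/Mid/R, s/Out/Mid/C, s/Out/Hi/R, s/Out/Hi/C, s/In/Lo/R, s/In/Lo/C, s/In/Mid/R, s/In/Mid/C, s/In/Hi/R, s/In/Hi/C} → row (2,1) (2,1) (5,1) (5,1)
That's 10 distinct rows out of 24 strategies.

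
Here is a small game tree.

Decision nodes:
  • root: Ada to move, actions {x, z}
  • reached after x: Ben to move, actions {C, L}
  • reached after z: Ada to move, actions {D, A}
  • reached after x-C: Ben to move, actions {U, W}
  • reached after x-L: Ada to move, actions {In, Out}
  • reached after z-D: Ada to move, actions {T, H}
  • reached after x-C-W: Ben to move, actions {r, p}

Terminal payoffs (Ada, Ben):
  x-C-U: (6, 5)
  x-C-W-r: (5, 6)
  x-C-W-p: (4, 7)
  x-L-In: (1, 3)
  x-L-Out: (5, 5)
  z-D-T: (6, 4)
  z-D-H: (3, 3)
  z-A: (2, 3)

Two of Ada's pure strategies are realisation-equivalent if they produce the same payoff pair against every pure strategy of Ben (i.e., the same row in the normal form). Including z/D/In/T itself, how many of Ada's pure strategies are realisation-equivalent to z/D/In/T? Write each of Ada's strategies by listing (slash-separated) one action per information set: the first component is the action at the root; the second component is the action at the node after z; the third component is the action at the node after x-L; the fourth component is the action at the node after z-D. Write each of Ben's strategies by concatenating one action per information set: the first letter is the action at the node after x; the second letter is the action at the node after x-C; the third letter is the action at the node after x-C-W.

2

Row for z/D/In/T (columns CUr, CUp, CWr, CWp, LUr, LUp, LWr, LWp): (6,4) (6,4) (6,4) (6,4) (6,4) (6,4) (6,4) (6,4).
Under z/D/In/T, Ada's choice at the node after x-L can never be reached regardless of what Ben does, so varying those choices leaves every outcome unchanged.
Holding the reachable choices fixed and varying the unreachable one freely already gives 2 equivalent strategies.
No other strategy reproduces this row, so those 2 are the full class: z/D/In/T, z/D/Out/T.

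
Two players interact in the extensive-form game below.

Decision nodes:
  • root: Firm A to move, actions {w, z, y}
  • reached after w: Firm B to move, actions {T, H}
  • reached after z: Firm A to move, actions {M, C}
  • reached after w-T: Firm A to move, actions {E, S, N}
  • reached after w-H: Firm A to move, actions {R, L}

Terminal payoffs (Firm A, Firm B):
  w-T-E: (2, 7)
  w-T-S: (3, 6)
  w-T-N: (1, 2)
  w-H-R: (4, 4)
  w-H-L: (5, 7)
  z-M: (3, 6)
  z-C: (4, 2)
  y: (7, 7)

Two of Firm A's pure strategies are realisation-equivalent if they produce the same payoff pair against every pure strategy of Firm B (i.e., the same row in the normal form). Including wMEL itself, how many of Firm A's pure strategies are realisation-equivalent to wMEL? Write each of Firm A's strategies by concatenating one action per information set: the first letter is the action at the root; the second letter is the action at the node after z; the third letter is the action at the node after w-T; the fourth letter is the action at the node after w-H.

2

Row for wMEL (columns T, H): (2,7) (5,7).
Under wMEL, Firm A's choice at the node after z can never be reached regardless of what Firm B does, so varying those choices leaves every outcome unchanged.
Holding the reachable choices fixed and varying the unreachable one freely already gives 2 equivalent strategies.
No other strategy reproduces this row, so those 2 are the full class: wMEL, wCEL.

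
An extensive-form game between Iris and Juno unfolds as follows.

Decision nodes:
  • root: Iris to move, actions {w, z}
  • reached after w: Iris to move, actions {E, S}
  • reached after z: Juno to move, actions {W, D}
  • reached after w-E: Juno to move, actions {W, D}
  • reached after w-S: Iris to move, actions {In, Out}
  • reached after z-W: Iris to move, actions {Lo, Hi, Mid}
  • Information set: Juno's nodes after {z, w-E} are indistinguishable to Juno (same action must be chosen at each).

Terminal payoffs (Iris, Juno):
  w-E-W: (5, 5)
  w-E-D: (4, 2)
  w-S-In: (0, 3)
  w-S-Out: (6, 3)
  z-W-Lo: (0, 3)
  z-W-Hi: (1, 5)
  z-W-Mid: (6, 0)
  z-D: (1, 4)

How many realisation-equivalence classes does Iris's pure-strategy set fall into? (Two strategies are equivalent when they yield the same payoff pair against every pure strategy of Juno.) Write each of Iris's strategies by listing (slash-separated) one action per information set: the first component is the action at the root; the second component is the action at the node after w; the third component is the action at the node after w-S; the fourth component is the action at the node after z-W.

Iris has 24 pure strategies: w/E/In/Lo, w/E/In/Hi, w/E/In/Mid, w/E/Out/Lo, w/E/Out/Hi, w/E/Out/Mid, w/S/In/Lo, w/S/In/Hi, w/S/In/Mid, w/S/Out/Lo, w/S/Out/Hi, w/S/Out/Mid, z/E/In/Lo, z/E/In/Hi, z/E/In/Mid, z/E/Out/Lo, z/E/Out/Hi, z/E/Out/Mid, z/S/In/Lo, z/S/In/Hi, z/S/In/Mid, z/S/Out/Lo, z/S/Out/Hi, z/S/Out/Mid. Columns: W, D.
{w/E/In/Lo, w/E/In/Hi, w/E/In/Mid, w/E/Out/Lo, w/E/Out/Hi, w/E/Out/Mid} → row (5,5) (4,2)
{w/S/In/Lo, w/S/In/Hi, w/S/In/Mid} → row (0,3) (0,3)
{w/S/Out/Lo, w/S/Out/Hi, w/S/Out/Mid} → row (6,3) (6,3)
{z/E/In/Lo, z/E/Out/Lo, z/S/In/Lo, z/S/Out/Lo} → row (0,3) (1,4)
{z/E/In/Hi, z/E/Out/Hi, z/S/In/Hi, z/S/Out/Hi} → row (1,5) (1,4)
{z/E/In/Mid, z/E/Out/Mid, z/S/In/Mid, z/S/Out/Mid} → row (6,0) (1,4)
That's 6 distinct rows out of 24 strategies.

6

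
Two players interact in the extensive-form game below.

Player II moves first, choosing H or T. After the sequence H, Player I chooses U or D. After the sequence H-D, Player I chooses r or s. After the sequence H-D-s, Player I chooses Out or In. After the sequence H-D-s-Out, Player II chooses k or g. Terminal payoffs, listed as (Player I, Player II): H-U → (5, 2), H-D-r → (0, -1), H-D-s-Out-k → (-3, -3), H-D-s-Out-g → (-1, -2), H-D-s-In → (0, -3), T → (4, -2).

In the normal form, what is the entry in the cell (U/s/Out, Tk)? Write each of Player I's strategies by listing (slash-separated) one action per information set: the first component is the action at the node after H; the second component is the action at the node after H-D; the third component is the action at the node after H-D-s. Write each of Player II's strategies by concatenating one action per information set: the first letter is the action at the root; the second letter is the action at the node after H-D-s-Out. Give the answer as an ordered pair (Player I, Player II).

(4, -2)

Trace the play path from the root:
  Player II plays T
→ terminal payoff (4, -2).
(Player I's choice at the node after H is never reached on this path, so it doesn't affect the outcome.)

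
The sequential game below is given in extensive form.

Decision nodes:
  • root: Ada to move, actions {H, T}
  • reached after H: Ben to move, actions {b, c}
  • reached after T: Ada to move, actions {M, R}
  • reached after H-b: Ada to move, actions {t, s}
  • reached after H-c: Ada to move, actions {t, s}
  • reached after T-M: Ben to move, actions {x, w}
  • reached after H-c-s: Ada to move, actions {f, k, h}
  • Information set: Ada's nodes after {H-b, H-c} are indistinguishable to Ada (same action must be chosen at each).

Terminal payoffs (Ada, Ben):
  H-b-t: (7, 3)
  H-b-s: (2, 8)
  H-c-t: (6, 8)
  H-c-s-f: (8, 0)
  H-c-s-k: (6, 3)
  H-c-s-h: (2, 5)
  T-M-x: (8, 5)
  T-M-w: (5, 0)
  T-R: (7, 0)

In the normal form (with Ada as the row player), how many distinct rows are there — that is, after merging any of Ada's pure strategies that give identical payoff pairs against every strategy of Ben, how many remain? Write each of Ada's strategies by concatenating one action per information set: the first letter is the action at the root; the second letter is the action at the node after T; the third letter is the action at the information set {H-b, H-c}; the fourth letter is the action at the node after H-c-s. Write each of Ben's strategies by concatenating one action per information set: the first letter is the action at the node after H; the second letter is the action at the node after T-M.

Ada has 24 pure strategies: HMtf, HMtk, HMth, HMsf, HMsk, HMsh, HRtf, HRtk, HRth, HRsf, HRsk, HRsh, TMtf, TMtk, TMth, TMsf, TMsk, TMsh, TRtf, TRtk, TRth, TRsf, TRsk, TRsh. Columns: bx, bw, cx, cw.
{HMtf, HMtk, HMth, HRtf, HRtk, HRth} → row (7,3) (7,3) (6,8) (6,8)
{HMsf, HRsf} → row (2,8) (2,8) (8,0) (8,0)
{HMsk, HRsk} → row (2,8) (2,8) (6,3) (6,3)
{HMsh, HRsh} → row (2,8) (2,8) (2,5) (2,5)
{TMtf, TMtk, TMth, TMsf, TMsk, TMsh} → row (8,5) (5,0) (8,5) (5,0)
{TRtf, TRtk, TRth, TRsf, TRsk, TRsh} → row (7,0) (7,0) (7,0) (7,0)
That's 6 distinct rows out of 24 strategies.

6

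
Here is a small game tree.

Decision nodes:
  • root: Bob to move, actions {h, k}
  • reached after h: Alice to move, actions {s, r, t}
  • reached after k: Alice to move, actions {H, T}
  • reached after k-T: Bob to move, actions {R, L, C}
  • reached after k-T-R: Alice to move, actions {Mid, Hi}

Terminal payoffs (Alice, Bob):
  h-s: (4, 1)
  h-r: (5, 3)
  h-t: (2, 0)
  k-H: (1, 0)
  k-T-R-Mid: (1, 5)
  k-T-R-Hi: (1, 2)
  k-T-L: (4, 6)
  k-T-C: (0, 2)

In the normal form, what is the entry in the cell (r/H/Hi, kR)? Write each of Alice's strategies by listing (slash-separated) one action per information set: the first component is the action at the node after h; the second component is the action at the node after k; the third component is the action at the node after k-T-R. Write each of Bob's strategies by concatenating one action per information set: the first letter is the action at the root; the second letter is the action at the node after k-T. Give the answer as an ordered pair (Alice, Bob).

(1, 0)

Trace the play path from the root:
  Bob plays k
  Alice plays H at [k]
→ terminal payoff (1, 0).
(Alice's choice at the node after h is never reached on this path, so it doesn't affect the outcome.)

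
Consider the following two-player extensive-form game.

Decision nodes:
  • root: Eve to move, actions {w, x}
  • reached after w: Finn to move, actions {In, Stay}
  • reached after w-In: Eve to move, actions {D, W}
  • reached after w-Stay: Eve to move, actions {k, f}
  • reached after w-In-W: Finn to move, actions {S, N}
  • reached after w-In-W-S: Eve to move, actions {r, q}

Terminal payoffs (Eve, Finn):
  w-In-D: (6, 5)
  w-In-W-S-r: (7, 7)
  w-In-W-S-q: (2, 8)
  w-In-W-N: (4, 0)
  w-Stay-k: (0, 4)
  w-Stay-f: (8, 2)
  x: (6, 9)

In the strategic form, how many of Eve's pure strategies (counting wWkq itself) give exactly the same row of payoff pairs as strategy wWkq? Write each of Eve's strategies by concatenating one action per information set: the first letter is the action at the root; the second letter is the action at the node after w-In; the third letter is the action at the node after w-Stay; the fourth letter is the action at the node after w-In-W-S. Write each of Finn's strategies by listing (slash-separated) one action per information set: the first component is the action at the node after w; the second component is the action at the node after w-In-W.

1

Row for wWkq (columns In/S, In/N, Stay/S, Stay/N): (2,8) (4,0) (0,4) (0,4).
Every one of Eve's information sets is on the play path for some reply by Finn when Eve follows wWkq.
Changing the action at any of them therefore changes at least one column, so only wWkq itself gives this row.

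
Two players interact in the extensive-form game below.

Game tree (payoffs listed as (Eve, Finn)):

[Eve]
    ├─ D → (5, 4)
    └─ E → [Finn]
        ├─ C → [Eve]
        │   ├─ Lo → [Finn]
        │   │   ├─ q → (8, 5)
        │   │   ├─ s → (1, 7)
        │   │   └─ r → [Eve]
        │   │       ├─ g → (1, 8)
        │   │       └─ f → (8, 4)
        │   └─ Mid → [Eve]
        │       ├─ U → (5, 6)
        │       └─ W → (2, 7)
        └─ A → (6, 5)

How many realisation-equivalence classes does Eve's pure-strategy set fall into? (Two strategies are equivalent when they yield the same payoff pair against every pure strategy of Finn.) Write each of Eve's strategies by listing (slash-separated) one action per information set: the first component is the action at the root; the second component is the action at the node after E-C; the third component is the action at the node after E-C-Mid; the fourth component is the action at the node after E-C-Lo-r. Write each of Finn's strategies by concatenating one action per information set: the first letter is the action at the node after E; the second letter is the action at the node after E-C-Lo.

5

Eve has 16 pure strategies: D/Lo/U/g, D/Lo/U/f, D/Lo/W/g, D/Lo/W/f, D/Mid/U/g, D/Mid/U/f, D/Mid/W/g, D/Mid/W/f, E/Lo/U/g, E/Lo/U/f, E/Lo/W/g, E/Lo/W/f, E/Mid/U/g, E/Mid/U/f, E/Mid/W/g, E/Mid/W/f. Columns: Cq, Cs, Cr, Aq, As, Ar.
{D/Lo/U/g, D/Lo/U/f, D/Lo/W/g, D/Lo/W/f, D/Mid/U/g, D/Mid/U/f, D/Mid/W/g, D/Mid/W/f} → row (5,4) (5,4) (5,4) (5,4) (5,4) (5,4)
{E/Lo/U/g, E/Lo/W/g} → row (8,5) (1,7) (1,8) (6,5) (6,5) (6,5)
{E/Lo/U/f, E/Lo/W/f} → row (8,5) (1,7) (8,4) (6,5) (6,5) (6,5)
{E/Mid/U/g, E/Mid/U/f} → row (5,6) (5,6) (5,6) (6,5) (6,5) (6,5)
{E/Mid/W/g, E/Mid/W/f} → row (2,7) (2,7) (2,7) (6,5) (6,5) (6,5)
That's 5 distinct rows out of 16 strategies.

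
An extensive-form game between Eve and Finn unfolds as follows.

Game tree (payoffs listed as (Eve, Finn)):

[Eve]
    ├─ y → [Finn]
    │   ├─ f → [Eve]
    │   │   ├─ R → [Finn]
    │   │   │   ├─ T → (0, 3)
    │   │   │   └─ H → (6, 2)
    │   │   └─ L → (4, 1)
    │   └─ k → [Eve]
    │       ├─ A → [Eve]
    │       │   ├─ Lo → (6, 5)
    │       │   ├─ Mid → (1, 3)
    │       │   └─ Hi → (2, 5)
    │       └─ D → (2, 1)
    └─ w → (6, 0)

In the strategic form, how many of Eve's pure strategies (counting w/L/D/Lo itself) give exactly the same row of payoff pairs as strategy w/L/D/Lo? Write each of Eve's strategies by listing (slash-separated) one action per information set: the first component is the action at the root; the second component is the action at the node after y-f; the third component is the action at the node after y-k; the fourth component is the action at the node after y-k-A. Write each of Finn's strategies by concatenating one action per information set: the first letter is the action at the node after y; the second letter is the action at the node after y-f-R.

Row for w/L/D/Lo (columns fT, fH, kT, kH): (6,0) (6,0) (6,0) (6,0).
Under w/L/D/Lo, Eve's choice at the node after y-f and at the node after y-k and at the node after y-k-A can never be reached regardless of what Finn does, so varying those choices leaves every outcome unchanged.
Holding the reachable choices fixed and varying the unreachable ones freely already gives 2 × 2 × 3 = 12 equivalent strategies.
No other strategy reproduces this row, so those 12 are the full class: w/R/A/Lo, w/R/A/Mid, w/R/A/Hi, w/R/D/Lo, w/R/D/Mid, w/R/D/Hi, w/L/A/Lo, w/L/A/Mid, w/L/A/Hi, w/L/D/Lo, w/L/D/Mid, w/L/D/Hi.

12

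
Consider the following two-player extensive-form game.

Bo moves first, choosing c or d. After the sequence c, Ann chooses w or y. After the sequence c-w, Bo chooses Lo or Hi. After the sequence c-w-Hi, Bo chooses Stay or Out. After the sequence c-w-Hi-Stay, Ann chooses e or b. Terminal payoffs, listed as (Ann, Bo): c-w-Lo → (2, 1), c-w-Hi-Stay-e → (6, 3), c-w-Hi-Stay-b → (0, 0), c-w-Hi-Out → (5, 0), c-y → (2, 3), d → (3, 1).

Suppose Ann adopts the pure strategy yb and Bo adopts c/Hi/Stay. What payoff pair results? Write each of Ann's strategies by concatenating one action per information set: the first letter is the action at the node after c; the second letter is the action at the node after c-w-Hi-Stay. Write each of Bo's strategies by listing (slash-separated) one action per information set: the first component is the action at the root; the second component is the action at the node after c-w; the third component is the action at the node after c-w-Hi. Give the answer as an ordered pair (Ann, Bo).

Trace the play path from the root:
  Bo plays c
  Ann plays y at [c]
→ terminal payoff (2, 3).
(Ann's choice at the node after c-w-Hi-Stay is never reached on this path, so it doesn't affect the outcome.)

(2, 3)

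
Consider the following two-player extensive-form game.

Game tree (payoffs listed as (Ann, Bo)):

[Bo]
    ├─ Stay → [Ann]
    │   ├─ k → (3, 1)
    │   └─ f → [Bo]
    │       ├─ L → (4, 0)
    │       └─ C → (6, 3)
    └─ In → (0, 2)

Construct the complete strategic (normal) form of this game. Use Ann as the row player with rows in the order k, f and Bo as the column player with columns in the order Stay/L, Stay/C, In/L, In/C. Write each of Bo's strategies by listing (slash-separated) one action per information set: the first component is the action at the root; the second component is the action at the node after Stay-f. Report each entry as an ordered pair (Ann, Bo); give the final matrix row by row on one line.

k: (3,1) (3,1) (0,2) (0,2) | f: (4,0) (6,3) (0,2) (0,2)

       Stay/L   Stay/C     In/L     In/C
   k    (3,1)    (3,1)    (0,2)    (0,2)
   f    (4,0)    (6,3)    (0,2)    (0,2)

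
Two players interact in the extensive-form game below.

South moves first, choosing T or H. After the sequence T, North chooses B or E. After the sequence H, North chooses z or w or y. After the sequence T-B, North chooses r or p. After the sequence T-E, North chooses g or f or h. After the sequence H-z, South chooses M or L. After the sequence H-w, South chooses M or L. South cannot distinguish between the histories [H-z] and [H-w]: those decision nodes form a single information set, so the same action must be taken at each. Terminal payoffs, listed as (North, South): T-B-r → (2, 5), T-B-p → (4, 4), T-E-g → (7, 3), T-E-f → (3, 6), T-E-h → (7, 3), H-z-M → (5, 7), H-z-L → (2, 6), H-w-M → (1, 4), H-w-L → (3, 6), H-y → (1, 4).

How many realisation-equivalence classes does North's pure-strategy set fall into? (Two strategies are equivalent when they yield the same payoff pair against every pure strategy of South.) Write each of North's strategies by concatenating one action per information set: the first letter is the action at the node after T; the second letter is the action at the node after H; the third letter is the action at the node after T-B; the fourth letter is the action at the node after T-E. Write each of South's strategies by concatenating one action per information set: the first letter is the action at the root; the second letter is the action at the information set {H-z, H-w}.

12

North has 36 pure strategies: Bzrg, Bzrf, Bzrh, Bzpg, Bzpf, Bzph, Bwrg, Bwrf, Bwrh, Bwpg, Bwpf, Bwph, Byrg, Byrf, Byrh, Bypg, Bypf, Byph, Ezrg, Ezrf, Ezrh, Ezpg, Ezpf, Ezph, Ewrg, Ewrf, Ewrh, Ewpg, Ewpf, Ewph, Eyrg, Eyrf, Eyrh, Eypg, Eypf, Eyph. Columns: TM, TL, HM, HL.
{Bzrg, Bzrf, Bzrh} → row (2,5) (2,5) (5,7) (2,6)
{Bzpg, Bzpf, Bzph} → row (4,4) (4,4) (5,7) (2,6)
{Bwrg, Bwrf, Bwrh} → row (2,5) (2,5) (1,4) (3,6)
{Bwpg, Bwpf, Bwph} → row (4,4) (4,4) (1,4) (3,6)
{Byrg, Byrf, Byrh} → row (2,5) (2,5) (1,4) (1,4)
{Bypg, Bypf, Byph} → row (4,4) (4,4) (1,4) (1,4)
{Ezrg, Ezrh, Ezpg, Ezph} → row (7,3) (7,3) (5,7) (2,6)
{Ezrf, Ezpf} → row (3,6) (3,6) (5,7) (2,6)
{Ewrg, Ewrh, Ewpg, Ewph} → row (7,3) (7,3) (1,4) (3,6)
{Ewrf, Ewpf} → row (3,6) (3,6) (1,4) (3,6)
{Eyrg, Eyrh, Eypg, Eyph} → row (7,3) (7,3) (1,4) (1,4)
{Eyrf, Eypf} → row (3,6) (3,6) (1,4) (1,4)
That's 12 distinct rows out of 36 strategies.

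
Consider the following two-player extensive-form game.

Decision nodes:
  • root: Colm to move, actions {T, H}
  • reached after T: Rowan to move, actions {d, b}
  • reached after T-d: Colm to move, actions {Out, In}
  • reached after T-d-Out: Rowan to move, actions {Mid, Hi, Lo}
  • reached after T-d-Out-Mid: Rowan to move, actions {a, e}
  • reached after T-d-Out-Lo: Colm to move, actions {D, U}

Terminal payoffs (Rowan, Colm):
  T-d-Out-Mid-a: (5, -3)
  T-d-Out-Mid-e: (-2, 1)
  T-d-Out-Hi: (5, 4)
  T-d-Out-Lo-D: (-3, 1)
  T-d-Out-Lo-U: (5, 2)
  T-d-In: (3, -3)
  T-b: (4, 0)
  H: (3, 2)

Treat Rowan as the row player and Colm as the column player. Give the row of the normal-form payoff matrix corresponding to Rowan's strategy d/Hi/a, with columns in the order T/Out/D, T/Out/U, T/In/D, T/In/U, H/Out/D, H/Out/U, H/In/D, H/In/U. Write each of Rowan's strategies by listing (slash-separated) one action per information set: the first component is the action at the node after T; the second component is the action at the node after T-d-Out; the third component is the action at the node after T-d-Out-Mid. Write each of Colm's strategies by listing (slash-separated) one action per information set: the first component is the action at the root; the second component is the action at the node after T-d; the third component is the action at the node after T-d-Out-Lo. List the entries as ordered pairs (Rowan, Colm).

(5,4) (5,4) (3,-3) (3,-3) (3,2) (3,2) (3,2) (3,2)

vs T/Out/D: Colm plays T → Rowan plays d at [T] → Colm plays Out at [T-d] → Rowan plays Hi at [T-d-Out] → (5, 4)
vs T/Out/U: Colm plays T → Rowan plays d at [T] → Colm plays Out at [T-d] → Rowan plays Hi at [T-d-Out] → (5, 4)
vs T/In/D: Colm plays T → Rowan plays d at [T] → Colm plays In at [T-d] → (3, -3)
vs T/In/U: Colm plays T → Rowan plays d at [T] → Colm plays In at [T-d] → (3, -3)
vs H/Out/D: Colm plays H → (3, 2)
vs H/Out/U: Colm plays H → (3, 2)
vs H/In/D: Colm plays H → (3, 2)
vs H/In/U: Colm plays H → (3, 2)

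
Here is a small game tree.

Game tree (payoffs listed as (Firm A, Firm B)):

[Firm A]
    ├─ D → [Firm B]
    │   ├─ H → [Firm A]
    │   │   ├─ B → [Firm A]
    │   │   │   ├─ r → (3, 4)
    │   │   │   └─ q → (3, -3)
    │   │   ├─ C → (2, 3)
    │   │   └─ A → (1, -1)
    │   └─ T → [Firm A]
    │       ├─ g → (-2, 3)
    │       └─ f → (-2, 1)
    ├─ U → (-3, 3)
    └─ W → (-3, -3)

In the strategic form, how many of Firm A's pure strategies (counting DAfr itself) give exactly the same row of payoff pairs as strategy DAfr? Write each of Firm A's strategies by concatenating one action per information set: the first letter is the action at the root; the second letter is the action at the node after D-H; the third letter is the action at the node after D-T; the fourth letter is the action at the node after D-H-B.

2

Row for DAfr (columns H, T): (1,-1) (-2,1).
Under DAfr, Firm A's choice at the node after D-H-B can never be reached regardless of what Firm B does, so varying those choices leaves every outcome unchanged.
Holding the reachable choices fixed and varying the unreachable one freely already gives 2 equivalent strategies.
No other strategy reproduces this row, so those 2 are the full class: DAfr, DAfq.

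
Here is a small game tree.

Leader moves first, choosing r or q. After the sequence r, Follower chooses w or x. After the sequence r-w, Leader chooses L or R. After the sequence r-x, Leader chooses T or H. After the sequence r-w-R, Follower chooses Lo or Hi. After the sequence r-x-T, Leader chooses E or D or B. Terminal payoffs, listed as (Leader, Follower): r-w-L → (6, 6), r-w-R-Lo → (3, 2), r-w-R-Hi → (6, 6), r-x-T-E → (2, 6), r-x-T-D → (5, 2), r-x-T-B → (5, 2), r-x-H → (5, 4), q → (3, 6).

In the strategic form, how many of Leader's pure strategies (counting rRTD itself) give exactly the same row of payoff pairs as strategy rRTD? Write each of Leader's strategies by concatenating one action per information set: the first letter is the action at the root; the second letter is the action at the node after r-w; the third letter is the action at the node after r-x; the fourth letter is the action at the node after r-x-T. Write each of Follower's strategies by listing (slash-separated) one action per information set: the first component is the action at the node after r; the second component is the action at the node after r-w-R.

2

Row for rRTD (columns w/Lo, w/Hi, x/Lo, x/Hi): (3,2) (6,6) (5,2) (5,2).
Every one of Leader's information sets is on the play path for some reply by Follower when Leader follows rRTD.
Even so, rRTB happens to produce the same payoff in every column — so 2 strategies share this row.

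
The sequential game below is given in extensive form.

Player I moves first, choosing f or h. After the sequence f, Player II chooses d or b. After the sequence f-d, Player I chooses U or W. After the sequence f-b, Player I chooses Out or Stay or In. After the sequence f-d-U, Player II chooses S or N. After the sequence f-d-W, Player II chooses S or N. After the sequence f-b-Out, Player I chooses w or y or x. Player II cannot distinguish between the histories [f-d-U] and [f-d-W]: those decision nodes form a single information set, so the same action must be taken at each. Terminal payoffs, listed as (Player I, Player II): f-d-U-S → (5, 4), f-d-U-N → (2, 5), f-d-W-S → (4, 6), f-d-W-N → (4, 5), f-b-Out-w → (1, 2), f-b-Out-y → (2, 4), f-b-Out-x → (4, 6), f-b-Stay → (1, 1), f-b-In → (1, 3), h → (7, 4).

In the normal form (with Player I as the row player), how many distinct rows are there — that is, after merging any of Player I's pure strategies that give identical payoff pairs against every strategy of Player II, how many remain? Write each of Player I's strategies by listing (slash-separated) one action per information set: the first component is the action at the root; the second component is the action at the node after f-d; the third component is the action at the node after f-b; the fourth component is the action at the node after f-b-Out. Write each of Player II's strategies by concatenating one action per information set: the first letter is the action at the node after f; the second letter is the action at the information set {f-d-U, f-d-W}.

Player I has 36 pure strategies: f/U/Out/w, f/U/Out/y, f/U/Out/x, f/U/Stay/w, f/U/Stay/y, f/U/Stay/x, f/U/In/w, f/U/In/y, f/U/In/x, f/W/Out/w, f/W/Out/y, f/W/Out/x, f/W/Stay/w, f/W/Stay/y, f/W/Stay/x, f/W/In/w, f/W/In/y, f/W/In/x, h/U/Out/w, h/U/Out/y, h/U/Out/x, h/U/Stay/w, h/U/Stay/y, h/U/Stay/x, h/U/In/w, h/U/In/y, h/U/In/x, h/W/Out/w, h/W/Out/y, h/W/Out/x, h/W/Stay/w, h/W/Stay/y, h/W/Stay/x, h/W/In/w, h/W/In/y, h/W/In/x. Columns: dS, dN, bS, bN.
{f/U/Out/w} → row (5,4) (2,5) (1,2) (1,2)
{f/U/Out/y} → row (5,4) (2,5) (2,4) (2,4)
{f/U/Out/x} → row (5,4) (2,5) (4,6) (4,6)
{f/U/Stay/w, f/U/Stay/y, f/U/Stay/x} → row (5,4) (2,5) (1,1) (1,1)
{f/U/In/w, f/U/In/y, f/U/In/x} → row (5,4) (2,5) (1,3) (1,3)
{f/W/Out/w} → row (4,6) (4,5) (1,2) (1,2)
{f/W/Out/y} → row (4,6) (4,5) (2,4) (2,4)
{f/W/Out/x} → row (4,6) (4,5) (4,6) (4,6)
{f/W/Stay/w, f/W/Stay/y, f/W/Stay/x} → row (4,6) (4,5) (1,1) (1,1)
{f/W/In/w, f/W/In/y, f/W/In/x} → row (4,6) (4,5) (1,3) (1,3)
{h/U/Out/w, h/U/Out/y, h/U/Out/x, h/U/Stay/w, h/U/Stay/y, h/U/Stay/x, h/U/In/w, h/U/In/y, h/U/In/x, h/W/Out/w, h/W/Out/y, h/W/Out/x, h/W/Stay/w, h/W/Stay/y, h/W/Stay/x, h/W/In/w, h/W/In/y, h/W/In/x} → row (7,4) (7,4) (7,4) (7,4)
That's 11 distinct rows out of 36 strategies.

11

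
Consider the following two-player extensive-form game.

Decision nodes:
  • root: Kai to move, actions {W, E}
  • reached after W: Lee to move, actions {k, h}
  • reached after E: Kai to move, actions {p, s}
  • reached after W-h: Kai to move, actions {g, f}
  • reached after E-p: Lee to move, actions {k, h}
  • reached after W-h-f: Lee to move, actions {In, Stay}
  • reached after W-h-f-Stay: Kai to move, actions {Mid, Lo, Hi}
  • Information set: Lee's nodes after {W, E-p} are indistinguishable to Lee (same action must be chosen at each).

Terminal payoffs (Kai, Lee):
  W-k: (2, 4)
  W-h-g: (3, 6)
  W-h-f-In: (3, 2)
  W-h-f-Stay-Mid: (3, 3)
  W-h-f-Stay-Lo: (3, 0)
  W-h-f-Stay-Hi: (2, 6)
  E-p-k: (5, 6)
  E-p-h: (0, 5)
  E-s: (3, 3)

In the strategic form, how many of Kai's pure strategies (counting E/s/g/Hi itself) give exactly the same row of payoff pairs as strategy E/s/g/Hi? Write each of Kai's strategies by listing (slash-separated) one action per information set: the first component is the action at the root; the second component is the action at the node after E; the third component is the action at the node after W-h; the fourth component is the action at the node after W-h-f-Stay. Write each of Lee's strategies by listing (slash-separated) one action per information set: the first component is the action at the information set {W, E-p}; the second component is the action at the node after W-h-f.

Row for E/s/g/Hi (columns k/In, k/Stay, h/In, h/Stay): (3,3) (3,3) (3,3) (3,3).
Under E/s/g/Hi, Kai's choice at the node after W-h and at the node after W-h-f-Stay can never be reached regardless of what Lee does, so varying those choices leaves every outcome unchanged.
Holding the reachable choices fixed and varying the unreachable ones freely already gives 2 × 3 = 6 equivalent strategies.
No other strategy reproduces this row, so those 6 are the full class: E/s/g/Mid, E/s/g/Lo, E/s/g/Hi, E/s/f/Mid, E/s/f/Lo, E/s/f/Hi.

6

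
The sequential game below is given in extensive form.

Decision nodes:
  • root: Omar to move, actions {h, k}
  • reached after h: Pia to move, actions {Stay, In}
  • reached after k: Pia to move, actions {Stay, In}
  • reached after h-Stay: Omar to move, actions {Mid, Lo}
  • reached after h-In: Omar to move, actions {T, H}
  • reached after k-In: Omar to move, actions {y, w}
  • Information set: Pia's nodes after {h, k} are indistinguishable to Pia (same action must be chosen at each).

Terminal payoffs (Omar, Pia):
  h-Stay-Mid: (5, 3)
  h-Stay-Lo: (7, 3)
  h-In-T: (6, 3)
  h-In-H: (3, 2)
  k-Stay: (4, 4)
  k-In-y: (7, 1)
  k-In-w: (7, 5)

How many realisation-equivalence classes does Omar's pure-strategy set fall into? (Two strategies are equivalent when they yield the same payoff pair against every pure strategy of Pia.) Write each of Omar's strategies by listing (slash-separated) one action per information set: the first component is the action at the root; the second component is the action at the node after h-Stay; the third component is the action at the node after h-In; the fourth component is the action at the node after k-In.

Omar has 16 pure strategies: h/Mid/T/y, h/Mid/T/w, h/Mid/H/y, h/Mid/H/w, h/Lo/T/y, h/Lo/T/w, h/Lo/H/y, h/Lo/H/w, k/Mid/T/y, k/Mid/T/w, k/Mid/H/y, k/Mid/H/w, k/Lo/T/y, k/Lo/T/w, k/Lo/H/y, k/Lo/H/w. Columns: Stay, In.
{h/Mid/T/y, h/Mid/T/w} → row (5,3) (6,3)
{h/Mid/H/y, h/Mid/H/w} → row (5,3) (3,2)
{h/Lo/T/y, h/Lo/T/w} → row (7,3) (6,3)
{h/Lo/H/y, h/Lo/H/w} → row (7,3) (3,2)
{k/Mid/T/y, k/Mid/H/y, k/Lo/T/y, k/Lo/H/y} → row (4,4) (7,1)
{k/Mid/T/w, k/Mid/H/w, k/Lo/T/w, k/Lo/H/w} → row (4,4) (7,5)
That's 6 distinct rows out of 16 strategies.

6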